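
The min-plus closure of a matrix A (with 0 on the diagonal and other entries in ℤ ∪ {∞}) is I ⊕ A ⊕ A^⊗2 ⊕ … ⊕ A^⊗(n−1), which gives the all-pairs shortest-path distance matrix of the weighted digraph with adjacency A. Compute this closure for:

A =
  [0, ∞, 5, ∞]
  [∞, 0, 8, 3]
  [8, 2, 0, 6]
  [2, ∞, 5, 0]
Closure =
  [0, 7, 5, 10]
  [5, 0, 8, 3]
  [7, 2, 0, 5]
  [2, 7, 5, 0]

This is the Floyd-Warshall all-pairs shortest-path computation. For each intermediate vertex k = 0, 1, …, 3, update dist[i][j] ← min(dist[i][j], dist[i][k] + dist[k][j]). The final matrix gives, for each (i, j), the minimum total weight of any directed path from i to j (possibly empty when i = j).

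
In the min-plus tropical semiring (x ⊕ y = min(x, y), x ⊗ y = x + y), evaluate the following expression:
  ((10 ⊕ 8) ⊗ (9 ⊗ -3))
((10 ⊕ 8) ⊗ (9 ⊗ -3)) = 14

Expand innermost to outermost. Recall ⊕ takes the minimum of its arguments and ⊗ takes their sum. Working out the expression ((10 ⊕ 8) ⊗ (9 ⊗ -3)) gives 14.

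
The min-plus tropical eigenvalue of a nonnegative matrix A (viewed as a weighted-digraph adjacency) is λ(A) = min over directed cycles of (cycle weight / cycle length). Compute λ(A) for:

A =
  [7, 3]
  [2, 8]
λ(A) = 5/2

Enumerate directed cycles and compute their means (weight / length). Sample:
  cycle 0 → 0: weight = 7, length = 1, mean = 7/1 ≈ 7.000
  cycle 1 → 1: weight = 8, length = 1, mean = 8/1 ≈ 8.000
  cycle 0 → 1 → 0: weight = 5, length = 2, mean = 5/2 ≈ 2.500
  cycle 1 → 0 → 1: weight = 5, length = 2, mean = 5/2 ≈ 2.500
Minimum mean = 2.500, attained e.g. along the cycle 0 → 1 → 0 with weight 5 and length 2. So λ(A) = 5/2 = 5/2.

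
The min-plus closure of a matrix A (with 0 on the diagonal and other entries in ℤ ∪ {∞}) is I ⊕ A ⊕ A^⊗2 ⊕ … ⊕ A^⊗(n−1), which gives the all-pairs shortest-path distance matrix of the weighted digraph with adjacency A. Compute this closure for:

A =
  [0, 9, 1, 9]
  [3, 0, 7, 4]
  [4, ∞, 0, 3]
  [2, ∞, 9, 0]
Closure =
  [0, 9, 1, 4]
  [3, 0, 4, 4]
  [4, 13, 0, 3]
  [2, 11, 3, 0]

This is the Floyd-Warshall all-pairs shortest-path computation. For each intermediate vertex k = 0, 1, …, 3, update dist[i][j] ← min(dist[i][j], dist[i][k] + dist[k][j]). The final matrix gives, for each (i, j), the minimum total weight of any directed path from i to j (possibly empty when i = j).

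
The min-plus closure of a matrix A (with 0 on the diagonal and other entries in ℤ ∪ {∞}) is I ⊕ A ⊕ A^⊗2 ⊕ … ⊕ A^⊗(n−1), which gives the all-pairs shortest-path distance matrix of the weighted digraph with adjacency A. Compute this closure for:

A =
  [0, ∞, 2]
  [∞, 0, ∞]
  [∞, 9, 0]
Closure =
  [0, 11, 2]
  [∞, 0, ∞]
  [∞, 9, 0]

This is the Floyd-Warshall all-pairs shortest-path computation. For each intermediate vertex k = 0, 1, …, 2, update dist[i][j] ← min(dist[i][j], dist[i][k] + dist[k][j]). The final matrix gives, for each (i, j), the minimum total weight of any directed path from i to j (possibly empty when i = j).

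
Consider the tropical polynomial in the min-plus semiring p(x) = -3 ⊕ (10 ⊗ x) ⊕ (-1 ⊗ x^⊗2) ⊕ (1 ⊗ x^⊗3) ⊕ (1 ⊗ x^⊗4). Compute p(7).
p(7) = -3

A tropical monomial a ⊗ x^⊗i evaluates to a + i · x. Evaluating each term at x = 7:
  Term 0 contributes -3 + 0 · 7 = -3
  Term 1 contributes 10 + 1 · 7 = 17
  Term 2 contributes -1 + 2 · 7 = 13
  Term 3 contributes 1 + 3 · 7 = 22
  Term 4 contributes 1 + 4 · 7 = 29
p(7) = ⊕ of these = min[-3, 17, 13, 22, 29] = -3.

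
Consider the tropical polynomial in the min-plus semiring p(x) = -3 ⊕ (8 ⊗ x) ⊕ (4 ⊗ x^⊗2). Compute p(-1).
p(-1) = -3

A tropical monomial a ⊗ x^⊗i evaluates to a + i · x. Evaluating each term at x = -1:
  Term 0 contributes -3 + 0 · -1 = -3
  Term 1 contributes 8 + 1 · -1 = 7
  Term 2 contributes 4 + 2 · -1 = 2
p(-1) = ⊕ of these = min[-3, 7, 2] = -3.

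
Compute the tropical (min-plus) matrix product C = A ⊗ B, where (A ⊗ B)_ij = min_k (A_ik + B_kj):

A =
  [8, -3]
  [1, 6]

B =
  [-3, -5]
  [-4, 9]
A ⊗ B =
  [-7, 3]
  [-2, -4]

Apply the min-plus product entry-by-entry:
  C[0][0] = min over k of (A[0][0] + B[0][0] = 8 + -3 = 5, A[0][1] + B[1][0] = -3 + -4 = -7) = -7 (attained at k = 1)
  C[0][1] = min over k of (A[0][0] + B[0][1] = 8 + -5 = 3, A[0][1] + B[1][1] = -3 + 9 = 6) = 3 (attained at k = 0)
  C[1][0] = min over k of (A[1][0] + B[0][0] = 1 + -3 = -2, A[1][1] + B[1][0] = 6 + -4 = 2) = -2 (attained at k = 0)
  C[1][1] = min over k of (A[1][0] + B[0][1] = 1 + -5 = -4, A[1][1] + B[1][1] = 6 + 9 = 15) = -4 (attained at k = 0)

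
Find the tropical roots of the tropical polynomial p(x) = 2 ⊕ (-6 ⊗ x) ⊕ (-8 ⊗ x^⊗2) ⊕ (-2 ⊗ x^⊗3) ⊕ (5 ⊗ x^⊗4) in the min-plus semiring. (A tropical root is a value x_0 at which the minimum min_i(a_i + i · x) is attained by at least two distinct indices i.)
Roots: {-7, -6, 2, 8}

Each tropical root is a break point of the lower envelope of the lines y = a_i + i · x (there are 5 lines, with slopes 0, 1, ..., 4). Only the lines that attain the minimum somewhere contribute to roots; other lines are dominated. Here the surviving (envelope) indices are i = 4, i = 3, i = 2, i = 1, i = 0.
Intersections between consecutive envelope lines give the roots: for adjacent envelope indices i < j the intersection is x = (a_i − a_j) / (j − i). Reading off the sorted break points: {-7, -6, 2, 8}.
Verification: at each break x_0, at least two indices attain the minimum of min_i(a_i + i · x_0).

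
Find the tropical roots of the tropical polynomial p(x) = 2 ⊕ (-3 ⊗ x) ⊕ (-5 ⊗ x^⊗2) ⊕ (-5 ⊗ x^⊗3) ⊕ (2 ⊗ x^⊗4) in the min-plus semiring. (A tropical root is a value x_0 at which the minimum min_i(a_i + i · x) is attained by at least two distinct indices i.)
Roots: {-7, 0, 2, 5}

Each tropical root is a break point of the lower envelope of the lines y = a_i + i · x (there are 5 lines, with slopes 0, 1, ..., 4). Only the lines that attain the minimum somewhere contribute to roots; other lines are dominated. Here the surviving (envelope) indices are i = 4, i = 3, i = 2, i = 1, i = 0.
Intersections between consecutive envelope lines give the roots: for adjacent envelope indices i < j the intersection is x = (a_i − a_j) / (j − i). Reading off the sorted break points: {-7, 0, 2, 5}.
Verification: at each break x_0, at least two indices attain the minimum of min_i(a_i + i · x_0).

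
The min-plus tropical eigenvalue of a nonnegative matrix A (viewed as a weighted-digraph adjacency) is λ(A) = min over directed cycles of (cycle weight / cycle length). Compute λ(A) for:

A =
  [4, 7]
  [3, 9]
λ(A) = 4

Enumerate directed cycles and compute their means (weight / length). Sample:
  cycle 0 → 0: weight = 4, length = 1, mean = 4/1 ≈ 4.000
  cycle 1 → 1: weight = 9, length = 1, mean = 9/1 ≈ 9.000
  cycle 0 → 1 → 0: weight = 10, length = 2, mean = 10/2 ≈ 5.000
  cycle 1 → 0 → 1: weight = 10, length = 2, mean = 10/2 ≈ 5.000
Minimum mean = 4.000, attained e.g. along the cycle 0 → 0 with weight 4 and length 1. So λ(A) = 4/1 = 4.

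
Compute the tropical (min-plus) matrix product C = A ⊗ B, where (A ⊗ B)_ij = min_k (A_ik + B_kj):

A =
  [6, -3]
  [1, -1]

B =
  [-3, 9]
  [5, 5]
A ⊗ B =
  [2, 2]
  [-2, 4]

Apply the min-plus product entry-by-entry:
  C[0][0] = min over k of (A[0][0] + B[0][0] = 6 + -3 = 3, A[0][1] + B[1][0] = -3 + 5 = 2) = 2 (attained at k = 1)
  C[0][1] = min over k of (A[0][0] + B[0][1] = 6 + 9 = 15, A[0][1] + B[1][1] = -3 + 5 = 2) = 2 (attained at k = 1)
  C[1][0] = min over k of (A[1][0] + B[0][0] = 1 + -3 = -2, A[1][1] + B[1][0] = -1 + 5 = 4) = -2 (attained at k = 0)
  C[1][1] = min over k of (A[1][0] + B[0][1] = 1 + 9 = 10, A[1][1] + B[1][1] = -1 + 5 = 4) = 4 (attained at k = 1)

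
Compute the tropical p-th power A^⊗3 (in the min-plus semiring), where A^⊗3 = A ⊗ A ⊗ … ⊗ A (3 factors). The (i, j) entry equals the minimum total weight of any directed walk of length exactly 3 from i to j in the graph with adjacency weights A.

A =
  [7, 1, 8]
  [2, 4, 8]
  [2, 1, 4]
A^⊗3 =
  [7, 4, 11]
  [5, 7, 11]
  [5, 4, 11]

Each entry (A^⊗3)_ij equals the minimum over all length-3 walks i = v_0 → v_1 → … → v_3 = j of Σ_t A[v_t][v_{t+1}]. For example, for (i, j) = (0, 2) we minimise over 9 possible intermediate vertex sequences; the minimum is 11, attained along the walk 0 → 1 → 0 → 2.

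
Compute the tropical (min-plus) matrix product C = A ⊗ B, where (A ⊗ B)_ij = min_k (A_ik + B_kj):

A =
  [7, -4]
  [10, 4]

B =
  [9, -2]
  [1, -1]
A ⊗ B =
  [-3, -5]
  [5, 3]

Apply the min-plus product entry-by-entry:
  C[0][0] = min over k of (A[0][0] + B[0][0] = 7 + 9 = 16, A[0][1] + B[1][0] = -4 + 1 = -3) = -3 (attained at k = 1)
  C[0][1] = min over k of (A[0][0] + B[0][1] = 7 + -2 = 5, A[0][1] + B[1][1] = -4 + -1 = -5) = -5 (attained at k = 1)
  C[1][0] = min over k of (A[1][0] + B[0][0] = 10 + 9 = 19, A[1][1] + B[1][0] = 4 + 1 = 5) = 5 (attained at k = 1)
  C[1][1] = min over k of (A[1][0] + B[0][1] = 10 + -2 = 8, A[1][1] + B[1][1] = 4 + -1 = 3) = 3 (attained at k = 1)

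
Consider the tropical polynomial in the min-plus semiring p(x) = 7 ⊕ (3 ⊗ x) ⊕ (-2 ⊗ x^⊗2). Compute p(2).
p(2) = 2

A tropical monomial a ⊗ x^⊗i evaluates to a + i · x. Evaluating each term at x = 2:
  Term 0 contributes 7 + 0 · 2 = 7
  Term 1 contributes 3 + 1 · 2 = 5
  Term 2 contributes -2 + 2 · 2 = 2
p(2) = ⊕ of these = min[7, 5, 2] = 2.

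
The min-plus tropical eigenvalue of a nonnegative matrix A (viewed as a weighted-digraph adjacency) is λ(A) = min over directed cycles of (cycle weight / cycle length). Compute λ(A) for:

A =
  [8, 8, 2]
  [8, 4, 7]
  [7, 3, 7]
λ(A) = 4

Enumerate directed cycles and compute their means (weight / length). Sample:
  cycle 0 → 0: weight = 8, length = 1, mean = 8/1 ≈ 8.000
  cycle 1 → 1: weight = 4, length = 1, mean = 4/1 ≈ 4.000
  cycle 2 → 2: weight = 7, length = 1, mean = 7/1 ≈ 7.000
  cycle 0 → 1 → 0: weight = 16, length = 2, mean = 16/2 ≈ 8.000
  cycle 0 → 2 → 0: weight = 9, length = 2, mean = 9/2 ≈ 4.500
  cycle 1 → 0 → 1: weight = 16, length = 2, mean = 16/2 ≈ 8.000
Minimum mean = 4.000, attained e.g. along the cycle 1 → 1 with weight 4 and length 1. So λ(A) = 4/1 = 4.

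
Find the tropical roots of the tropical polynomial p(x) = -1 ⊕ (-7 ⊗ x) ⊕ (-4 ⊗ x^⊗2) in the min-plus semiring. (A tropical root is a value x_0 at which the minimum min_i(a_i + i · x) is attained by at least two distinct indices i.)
Roots: {-3, 6}

Each tropical root is a break point of the lower envelope of the lines y = a_i + i · x (there are 3 lines, with slopes 0, 1, ..., 2). Only the lines that attain the minimum somewhere contribute to roots; other lines are dominated. Here the surviving (envelope) indices are i = 2, i = 1, i = 0.
Intersections between consecutive envelope lines give the roots: for adjacent envelope indices i < j the intersection is x = (a_i − a_j) / (j − i). Reading off the sorted break points: {-3, 6}.
Verification: at each break x_0, at least two indices attain the minimum of min_i(a_i + i · x_0).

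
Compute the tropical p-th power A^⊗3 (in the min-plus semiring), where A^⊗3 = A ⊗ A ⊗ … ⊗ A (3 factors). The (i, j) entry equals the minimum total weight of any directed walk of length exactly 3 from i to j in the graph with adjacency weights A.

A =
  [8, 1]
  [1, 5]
A^⊗3 =
  [7, 3]
  [3, 7]

Each entry (A^⊗3)_ij equals the minimum over all length-3 walks i = v_0 → v_1 → … → v_3 = j of Σ_t A[v_t][v_{t+1}]. For example, for (i, j) = (0, 1) we minimise over 4 possible intermediate vertex sequences; the minimum is 3, attained along the walk 0 → 1 → 0 → 1.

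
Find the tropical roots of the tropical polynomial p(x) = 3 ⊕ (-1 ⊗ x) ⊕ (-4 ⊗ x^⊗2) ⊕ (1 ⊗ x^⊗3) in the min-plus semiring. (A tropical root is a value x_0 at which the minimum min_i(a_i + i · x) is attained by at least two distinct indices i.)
Roots: {-5, 3, 4}

Each tropical root is a break point of the lower envelope of the lines y = a_i + i · x (there are 4 lines, with slopes 0, 1, ..., 3). Only the lines that attain the minimum somewhere contribute to roots; other lines are dominated. Here the surviving (envelope) indices are i = 3, i = 2, i = 1, i = 0.
Intersections between consecutive envelope lines give the roots: for adjacent envelope indices i < j the intersection is x = (a_i − a_j) / (j − i). Reading off the sorted break points: {-5, 3, 4}.
Verification: at each break x_0, at least two indices attain the minimum of min_i(a_i + i · x_0).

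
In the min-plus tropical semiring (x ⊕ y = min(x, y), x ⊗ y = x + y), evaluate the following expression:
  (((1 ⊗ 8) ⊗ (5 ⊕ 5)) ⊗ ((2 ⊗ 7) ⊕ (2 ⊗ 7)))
(((1 ⊗ 8) ⊗ (5 ⊕ 5)) ⊗ ((2 ⊗ 7) ⊕ (2 ⊗ 7))) = 23

Expand innermost to outermost. Recall ⊕ takes the minimum of its arguments and ⊗ takes their sum. Working out the expression (((1 ⊗ 8) ⊗ (5 ⊕ 5)) ⊗ ((2 ⊗ 7) ⊕ (2 ⊗ 7))) gives 23.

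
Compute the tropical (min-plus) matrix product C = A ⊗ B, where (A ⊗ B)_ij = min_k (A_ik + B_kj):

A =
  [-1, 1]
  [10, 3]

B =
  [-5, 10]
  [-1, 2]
A ⊗ B =
  [-6, 3]
  [2, 5]

Apply the min-plus product entry-by-entry:
  C[0][0] = min over k of (A[0][0] + B[0][0] = -1 + -5 = -6, A[0][1] + B[1][0] = 1 + -1 = 0) = -6 (attained at k = 0)
  C[0][1] = min over k of (A[0][0] + B[0][1] = -1 + 10 = 9, A[0][1] + B[1][1] = 1 + 2 = 3) = 3 (attained at k = 1)
  C[1][0] = min over k of (A[1][0] + B[0][0] = 10 + -5 = 5, A[1][1] + B[1][0] = 3 + -1 = 2) = 2 (attained at k = 1)
  C[1][1] = min over k of (A[1][0] + B[0][1] = 10 + 10 = 20, A[1][1] + B[1][1] = 3 + 2 = 5) = 5 (attained at k = 1)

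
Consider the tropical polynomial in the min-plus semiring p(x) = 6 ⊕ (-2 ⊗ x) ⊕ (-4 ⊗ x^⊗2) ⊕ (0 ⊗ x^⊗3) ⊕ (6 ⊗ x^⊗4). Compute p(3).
p(3) = 1

A tropical monomial a ⊗ x^⊗i evaluates to a + i · x. Evaluating each term at x = 3:
  Term 0 contributes 6 + 0 · 3 = 6
  Term 1 contributes -2 + 1 · 3 = 1
  Term 2 contributes -4 + 2 · 3 = 2
  Term 3 contributes 0 + 3 · 3 = 9
  Term 4 contributes 6 + 4 · 3 = 18
p(3) = ⊕ of these = min[6, 1, 2, 9, 18] = 1.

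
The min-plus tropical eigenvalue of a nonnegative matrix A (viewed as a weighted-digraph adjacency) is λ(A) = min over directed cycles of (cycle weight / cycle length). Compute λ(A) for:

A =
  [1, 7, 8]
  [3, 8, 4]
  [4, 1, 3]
λ(A) = 1

Enumerate directed cycles and compute their means (weight / length). Sample:
  cycle 0 → 0: weight = 1, length = 1, mean = 1/1 ≈ 1.000
  cycle 1 → 1: weight = 8, length = 1, mean = 8/1 ≈ 8.000
  cycle 2 → 2: weight = 3, length = 1, mean = 3/1 ≈ 3.000
  cycle 0 → 1 → 0: weight = 10, length = 2, mean = 10/2 ≈ 5.000
  cycle 0 → 2 → 0: weight = 12, length = 2, mean = 12/2 ≈ 6.000
  cycle 1 → 0 → 1: weight = 10, length = 2, mean = 10/2 ≈ 5.000
Minimum mean = 1.000, attained e.g. along the cycle 0 → 0 with weight 1 and length 1. So λ(A) = 1/1 = 1.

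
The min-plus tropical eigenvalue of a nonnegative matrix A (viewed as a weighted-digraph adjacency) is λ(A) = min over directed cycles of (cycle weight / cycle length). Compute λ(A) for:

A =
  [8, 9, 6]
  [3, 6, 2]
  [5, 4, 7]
λ(A) = 3

Enumerate directed cycles and compute their means (weight / length). Sample:
  cycle 0 → 0: weight = 8, length = 1, mean = 8/1 ≈ 8.000
  cycle 1 → 1: weight = 6, length = 1, mean = 6/1 ≈ 6.000
  cycle 2 → 2: weight = 7, length = 1, mean = 7/1 ≈ 7.000
  cycle 0 → 1 → 0: weight = 12, length = 2, mean = 12/2 ≈ 6.000
  cycle 0 → 2 → 0: weight = 11, length = 2, mean = 11/2 ≈ 5.500
  cycle 1 → 0 → 1: weight = 12, length = 2, mean = 12/2 ≈ 6.000
Minimum mean = 3.000, attained e.g. along the cycle 1 → 2 → 1 with weight 6 and length 2. So λ(A) = 6/2 = 3.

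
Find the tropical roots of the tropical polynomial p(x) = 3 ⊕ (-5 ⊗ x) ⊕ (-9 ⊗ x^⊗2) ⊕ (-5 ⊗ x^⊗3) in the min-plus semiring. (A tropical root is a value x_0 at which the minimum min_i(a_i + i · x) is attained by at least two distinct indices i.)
Roots: {-4, 4, 8}

Each tropical root is a break point of the lower envelope of the lines y = a_i + i · x (there are 4 lines, with slopes 0, 1, ..., 3). Only the lines that attain the minimum somewhere contribute to roots; other lines are dominated. Here the surviving (envelope) indices are i = 3, i = 2, i = 1, i = 0.
Intersections between consecutive envelope lines give the roots: for adjacent envelope indices i < j the intersection is x = (a_i − a_j) / (j − i). Reading off the sorted break points: {-4, 4, 8}.
Verification: at each break x_0, at least two indices attain the minimum of min_i(a_i + i · x_0).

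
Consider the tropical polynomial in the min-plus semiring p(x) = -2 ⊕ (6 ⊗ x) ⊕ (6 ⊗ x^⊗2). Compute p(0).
p(0) = -2

A tropical monomial a ⊗ x^⊗i evaluates to a + i · x. Evaluating each term at x = 0:
  Term 0 contributes -2 + 0 · 0 = -2
  Term 1 contributes 6 + 1 · 0 = 6
  Term 2 contributes 6 + 2 · 0 = 6
p(0) = ⊕ of these = min[-2, 6, 6] = -2.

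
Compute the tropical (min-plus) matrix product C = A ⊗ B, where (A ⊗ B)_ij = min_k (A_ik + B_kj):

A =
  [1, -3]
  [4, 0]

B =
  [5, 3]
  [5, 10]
A ⊗ B =
  [2, 4]
  [5, 7]

Apply the min-plus product entry-by-entry:
  C[0][0] = min over k of (A[0][0] + B[0][0] = 1 + 5 = 6, A[0][1] + B[1][0] = -3 + 5 = 2) = 2 (attained at k = 1)
  C[0][1] = min over k of (A[0][0] + B[0][1] = 1 + 3 = 4, A[0][1] + B[1][1] = -3 + 10 = 7) = 4 (attained at k = 0)
  C[1][0] = min over k of (A[1][0] + B[0][0] = 4 + 5 = 9, A[1][1] + B[1][0] = 0 + 5 = 5) = 5 (attained at k = 1)
  C[1][1] = min over k of (A[1][0] + B[0][1] = 4 + 3 = 7, A[1][1] + B[1][1] = 0 + 10 = 10) = 7 (attained at k = 0)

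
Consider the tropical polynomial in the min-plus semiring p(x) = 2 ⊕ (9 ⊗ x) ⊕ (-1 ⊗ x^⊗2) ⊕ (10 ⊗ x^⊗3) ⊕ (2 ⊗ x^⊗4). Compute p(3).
p(3) = 2

A tropical monomial a ⊗ x^⊗i evaluates to a + i · x. Evaluating each term at x = 3:
  Term 0 contributes 2 + 0 · 3 = 2
  Term 1 contributes 9 + 1 · 3 = 12
  Term 2 contributes -1 + 2 · 3 = 5
  Term 3 contributes 10 + 3 · 3 = 19
  Term 4 contributes 2 + 4 · 3 = 14
p(3) = ⊕ of these = min[2, 12, 5, 19, 14] = 2.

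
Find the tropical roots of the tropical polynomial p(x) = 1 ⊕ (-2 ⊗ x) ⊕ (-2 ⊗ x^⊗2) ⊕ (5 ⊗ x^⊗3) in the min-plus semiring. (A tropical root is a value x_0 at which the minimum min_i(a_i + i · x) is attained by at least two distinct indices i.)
Roots: {-7, 0, 3}

Each tropical root is a break point of the lower envelope of the lines y = a_i + i · x (there are 4 lines, with slopes 0, 1, ..., 3). Only the lines that attain the minimum somewhere contribute to roots; other lines are dominated. Here the surviving (envelope) indices are i = 3, i = 2, i = 1, i = 0.
Intersections between consecutive envelope lines give the roots: for adjacent envelope indices i < j the intersection is x = (a_i − a_j) / (j − i). Reading off the sorted break points: {-7, 0, 3}.
Verification: at each break x_0, at least two indices attain the minimum of min_i(a_i + i · x_0).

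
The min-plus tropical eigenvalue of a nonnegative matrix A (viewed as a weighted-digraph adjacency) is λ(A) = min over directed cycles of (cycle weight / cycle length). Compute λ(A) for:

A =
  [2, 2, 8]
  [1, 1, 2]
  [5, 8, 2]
λ(A) = 1

Enumerate directed cycles and compute their means (weight / length). Sample:
  cycle 0 → 0: weight = 2, length = 1, mean = 2/1 ≈ 2.000
  cycle 1 → 1: weight = 1, length = 1, mean = 1/1 ≈ 1.000
  cycle 2 → 2: weight = 2, length = 1, mean = 2/1 ≈ 2.000
  cycle 0 → 1 → 0: weight = 3, length = 2, mean = 3/2 ≈ 1.500
  cycle 0 → 2 → 0: weight = 13, length = 2, mean = 13/2 ≈ 6.500
  cycle 1 → 0 → 1: weight = 3, length = 2, mean = 3/2 ≈ 1.500
Minimum mean = 1.000, attained e.g. along the cycle 1 → 1 with weight 1 and length 1. So λ(A) = 1/1 = 1.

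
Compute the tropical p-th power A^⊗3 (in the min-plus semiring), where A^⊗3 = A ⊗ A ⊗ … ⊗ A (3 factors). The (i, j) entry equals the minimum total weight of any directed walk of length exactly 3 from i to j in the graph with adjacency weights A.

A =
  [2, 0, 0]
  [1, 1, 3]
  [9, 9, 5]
A^⊗3 =
  [2, 1, 1]
  [2, 2, 2]
  [10, 10, 10]

Each entry (A^⊗3)_ij equals the minimum over all length-3 walks i = v_0 → v_1 → … → v_3 = j of Σ_t A[v_t][v_{t+1}]. For example, for (i, j) = (0, 2) we minimise over 9 possible intermediate vertex sequences; the minimum is 1, attained along the walk 0 → 1 → 0 → 2.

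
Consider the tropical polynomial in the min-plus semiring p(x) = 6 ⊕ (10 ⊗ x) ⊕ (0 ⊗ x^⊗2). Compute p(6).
p(6) = 6

A tropical monomial a ⊗ x^⊗i evaluates to a + i · x. Evaluating each term at x = 6:
  Term 0 contributes 6 + 0 · 6 = 6
  Term 1 contributes 10 + 1 · 6 = 16
  Term 2 contributes 0 + 2 · 6 = 12
p(6) = ⊕ of these = min[6, 16, 12] = 6.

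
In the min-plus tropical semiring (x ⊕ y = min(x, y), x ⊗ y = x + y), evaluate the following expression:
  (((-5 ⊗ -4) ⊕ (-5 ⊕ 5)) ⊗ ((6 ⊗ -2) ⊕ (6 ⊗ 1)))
(((-5 ⊗ -4) ⊕ (-5 ⊕ 5)) ⊗ ((6 ⊗ -2) ⊕ (6 ⊗ 1))) = -5

Expand innermost to outermost. Recall ⊕ takes the minimum of its arguments and ⊗ takes their sum. Working out the expression (((-5 ⊗ -4) ⊕ (-5 ⊕ 5)) ⊗ ((6 ⊗ -2) ⊕ (6 ⊗ 1))) gives -5.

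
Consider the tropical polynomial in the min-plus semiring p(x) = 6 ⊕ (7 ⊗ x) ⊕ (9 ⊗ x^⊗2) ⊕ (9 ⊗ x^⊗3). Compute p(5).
p(5) = 6

A tropical monomial a ⊗ x^⊗i evaluates to a + i · x. Evaluating each term at x = 5:
  Term 0 contributes 6 + 0 · 5 = 6
  Term 1 contributes 7 + 1 · 5 = 12
  Term 2 contributes 9 + 2 · 5 = 19
  Term 3 contributes 9 + 3 · 5 = 24
p(5) = ⊕ of these = min[6, 12, 19, 24] = 6.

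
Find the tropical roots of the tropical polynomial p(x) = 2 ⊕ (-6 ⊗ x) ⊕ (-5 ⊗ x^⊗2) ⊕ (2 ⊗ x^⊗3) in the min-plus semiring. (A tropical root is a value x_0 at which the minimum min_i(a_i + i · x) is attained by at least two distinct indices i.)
Roots: {-7, -1, 8}

Each tropical root is a break point of the lower envelope of the lines y = a_i + i · x (there are 4 lines, with slopes 0, 1, ..., 3). Only the lines that attain the minimum somewhere contribute to roots; other lines are dominated. Here the surviving (envelope) indices are i = 3, i = 2, i = 1, i = 0.
Intersections between consecutive envelope lines give the roots: for adjacent envelope indices i < j the intersection is x = (a_i − a_j) / (j − i). Reading off the sorted break points: {-7, -1, 8}.
Verification: at each break x_0, at least two indices attain the minimum of min_i(a_i + i · x_0).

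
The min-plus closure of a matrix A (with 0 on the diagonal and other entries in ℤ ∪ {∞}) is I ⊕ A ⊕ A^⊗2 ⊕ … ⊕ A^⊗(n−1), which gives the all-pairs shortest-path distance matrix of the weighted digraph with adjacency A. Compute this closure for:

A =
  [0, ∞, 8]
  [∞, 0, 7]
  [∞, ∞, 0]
Closure =
  [0, ∞, 8]
  [∞, 0, 7]
  [∞, ∞, 0]

This is the Floyd-Warshall all-pairs shortest-path computation. For each intermediate vertex k = 0, 1, …, 2, update dist[i][j] ← min(dist[i][j], dist[i][k] + dist[k][j]). The final matrix gives, for each (i, j), the minimum total weight of any directed path from i to j (possibly empty when i = j).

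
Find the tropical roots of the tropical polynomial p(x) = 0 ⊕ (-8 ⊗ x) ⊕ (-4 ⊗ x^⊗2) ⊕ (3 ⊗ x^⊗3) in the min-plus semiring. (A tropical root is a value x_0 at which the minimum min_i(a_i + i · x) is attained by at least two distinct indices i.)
Roots: {-7, -4, 8}

Each tropical root is a break point of the lower envelope of the lines y = a_i + i · x (there are 4 lines, with slopes 0, 1, ..., 3). Only the lines that attain the minimum somewhere contribute to roots; other lines are dominated. Here the surviving (envelope) indices are i = 3, i = 2, i = 1, i = 0.
Intersections between consecutive envelope lines give the roots: for adjacent envelope indices i < j the intersection is x = (a_i − a_j) / (j − i). Reading off the sorted break points: {-7, -4, 8}.
Verification: at each break x_0, at least two indices attain the minimum of min_i(a_i + i · x_0).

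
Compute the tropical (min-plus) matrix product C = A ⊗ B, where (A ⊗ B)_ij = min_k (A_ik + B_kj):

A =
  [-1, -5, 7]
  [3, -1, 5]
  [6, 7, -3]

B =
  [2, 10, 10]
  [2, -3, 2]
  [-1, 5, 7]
A ⊗ B =
  [-3, -8, -3]
  [1, -4, 1]
  [-4, 2, 4]

Apply the min-plus product entry-by-entry:
  C[0][0] = min over k of (A[0][0] + B[0][0] = -1 + 2 = 1, A[0][1] + B[1][0] = -5 + 2 = -3, A[0][2] + B[2][0] = 7 + -1 = 6) = -3 (attained at k = 1)
  C[0][1] = min over k of (A[0][0] + B[0][1] = -1 + 10 = 9, A[0][1] + B[1][1] = -5 + -3 = -8, A[0][2] + B[2][1] = 7 + 5 = 12) = -8 (attained at k = 1)
  C[0][2] = min over k of (A[0][0] + B[0][2] = -1 + 10 = 9, A[0][1] + B[1][2] = -5 + 2 = -3, A[0][2] + B[2][2] = 7 + 7 = 14) = -3 (attained at k = 1)
  C[1][0] = min over k of (A[1][0] + B[0][0] = 3 + 2 = 5, A[1][1] + B[1][0] = -1 + 2 = 1, A[1][2] + B[2][0] = 5 + -1 = 4) = 1 (attained at k = 1)
  C[1][1] = min over k of (A[1][0] + B[0][1] = 3 + 10 = 13, A[1][1] + B[1][1] = -1 + -3 = -4, A[1][2] + B[2][1] = 5 + 5 = 10) = -4 (attained at k = 1)
  C[1][2] = min over k of (A[1][0] + B[0][2] = 3 + 10 = 13, A[1][1] + B[1][2] = -1 + 2 = 1, A[1][2] + B[2][2] = 5 + 7 = 12) = 1 (attained at k = 1)
  C[2][0] = min over k of (A[2][0] + B[0][0] = 6 + 2 = 8, A[2][1] + B[1][0] = 7 + 2 = 9, A[2][2] + B[2][0] = -3 + -1 = -4) = -4 (attained at k = 2)
  C[2][1] = min over k of (A[2][0] + B[0][1] = 6 + 10 = 16, A[2][1] + B[1][1] = 7 + -3 = 4, A[2][2] + B[2][1] = -3 + 5 = 2) = 2 (attained at k = 2)
  C[2][2] = min over k of (A[2][0] + B[0][2] = 6 + 10 = 16, A[2][1] + B[1][2] = 7 + 2 = 9, A[2][2] + B[2][2] = -3 + 7 = 4) = 4 (attained at k = 2)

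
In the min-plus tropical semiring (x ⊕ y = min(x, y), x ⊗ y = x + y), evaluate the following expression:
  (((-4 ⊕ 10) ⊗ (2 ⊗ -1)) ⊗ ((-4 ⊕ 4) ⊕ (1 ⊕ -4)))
(((-4 ⊕ 10) ⊗ (2 ⊗ -1)) ⊗ ((-4 ⊕ 4) ⊕ (1 ⊕ -4))) = -7

Expand innermost to outermost. Recall ⊕ takes the minimum of its arguments and ⊗ takes their sum. Working out the expression (((-4 ⊕ 10) ⊗ (2 ⊗ -1)) ⊗ ((-4 ⊕ 4) ⊕ (1 ⊕ -4))) gives -7.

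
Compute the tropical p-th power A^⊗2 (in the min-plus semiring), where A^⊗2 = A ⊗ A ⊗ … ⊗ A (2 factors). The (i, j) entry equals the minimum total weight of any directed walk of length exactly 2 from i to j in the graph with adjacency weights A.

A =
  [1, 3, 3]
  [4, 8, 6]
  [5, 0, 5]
A^⊗2 =
  [2, 3, 4]
  [5, 6, 7]
  [4, 5, 6]

Each entry (A^⊗2)_ij equals the minimum over all length-2 walks i = v_0 → v_1 → … → v_2 = j of Σ_t A[v_t][v_{t+1}]. For example, for (i, j) = (0, 2) we minimise over 3 possible intermediate vertex sequences; the minimum is 4, attained along the walk 0 → 0 → 2.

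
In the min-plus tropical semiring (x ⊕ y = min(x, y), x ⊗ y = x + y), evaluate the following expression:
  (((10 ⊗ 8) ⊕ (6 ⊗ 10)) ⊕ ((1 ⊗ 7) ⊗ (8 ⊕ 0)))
(((10 ⊗ 8) ⊕ (6 ⊗ 10)) ⊕ ((1 ⊗ 7) ⊗ (8 ⊕ 0))) = 8

Expand innermost to outermost. Recall ⊕ takes the minimum of its arguments and ⊗ takes their sum. Working out the expression (((10 ⊗ 8) ⊕ (6 ⊗ 10)) ⊕ ((1 ⊗ 7) ⊗ (8 ⊕ 0))) gives 8.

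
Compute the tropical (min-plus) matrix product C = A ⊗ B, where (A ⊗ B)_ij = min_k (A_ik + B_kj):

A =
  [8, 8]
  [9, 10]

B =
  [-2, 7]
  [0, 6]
A ⊗ B =
  [6, 14]
  [7, 16]

Apply the min-plus product entry-by-entry:
  C[0][0] = min over k of (A[0][0] + B[0][0] = 8 + -2 = 6, A[0][1] + B[1][0] = 8 + 0 = 8) = 6 (attained at k = 0)
  C[0][1] = min over k of (A[0][0] + B[0][1] = 8 + 7 = 15, A[0][1] + B[1][1] = 8 + 6 = 14) = 14 (attained at k = 1)
  C[1][0] = min over k of (A[1][0] + B[0][0] = 9 + -2 = 7, A[1][1] + B[1][0] = 10 + 0 = 10) = 7 (attained at k = 0)
  C[1][1] = min over k of (A[1][0] + B[0][1] = 9 + 7 = 16, A[1][1] + B[1][1] = 10 + 6 = 16) = 16 (attained at k = 0)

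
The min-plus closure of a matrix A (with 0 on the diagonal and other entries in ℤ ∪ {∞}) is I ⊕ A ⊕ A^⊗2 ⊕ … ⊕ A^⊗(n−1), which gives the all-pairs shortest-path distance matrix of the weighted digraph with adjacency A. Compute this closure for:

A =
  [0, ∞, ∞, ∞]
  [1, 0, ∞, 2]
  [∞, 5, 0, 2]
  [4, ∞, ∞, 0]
Closure =
  [0, ∞, ∞, ∞]
  [1, 0, ∞, 2]
  [6, 5, 0, 2]
  [4, ∞, ∞, 0]

This is the Floyd-Warshall all-pairs shortest-path computation. For each intermediate vertex k = 0, 1, …, 3, update dist[i][j] ← min(dist[i][j], dist[i][k] + dist[k][j]). The final matrix gives, for each (i, j), the minimum total weight of any directed path from i to j (possibly empty when i = j).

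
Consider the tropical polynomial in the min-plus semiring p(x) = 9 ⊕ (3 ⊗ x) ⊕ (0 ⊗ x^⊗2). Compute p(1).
p(1) = 2

A tropical monomial a ⊗ x^⊗i evaluates to a + i · x. Evaluating each term at x = 1:
  Term 0 contributes 9 + 0 · 1 = 9
  Term 1 contributes 3 + 1 · 1 = 4
  Term 2 contributes 0 + 2 · 1 = 2
p(1) = ⊕ of these = min[9, 4, 2] = 2.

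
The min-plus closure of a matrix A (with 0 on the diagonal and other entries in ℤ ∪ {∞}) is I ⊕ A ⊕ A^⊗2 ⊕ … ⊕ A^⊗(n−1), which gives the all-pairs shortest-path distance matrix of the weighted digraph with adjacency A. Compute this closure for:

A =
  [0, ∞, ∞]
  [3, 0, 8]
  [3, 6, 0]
Closure =
  [0, ∞, ∞]
  [3, 0, 8]
  [3, 6, 0]

This is the Floyd-Warshall all-pairs shortest-path computation. For each intermediate vertex k = 0, 1, …, 2, update dist[i][j] ← min(dist[i][j], dist[i][k] + dist[k][j]). The final matrix gives, for each (i, j), the minimum total weight of any directed path from i to j (possibly empty when i = j).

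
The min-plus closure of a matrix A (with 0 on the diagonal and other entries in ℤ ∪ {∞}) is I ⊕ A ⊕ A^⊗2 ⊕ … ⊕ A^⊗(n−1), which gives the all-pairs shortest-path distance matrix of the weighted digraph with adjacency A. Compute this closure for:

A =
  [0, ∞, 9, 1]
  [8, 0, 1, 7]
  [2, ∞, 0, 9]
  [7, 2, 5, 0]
Closure =
  [0, 3, 4, 1]
  [3, 0, 1, 4]
  [2, 5, 0, 3]
  [5, 2, 3, 0]

This is the Floyd-Warshall all-pairs shortest-path computation. For each intermediate vertex k = 0, 1, …, 3, update dist[i][j] ← min(dist[i][j], dist[i][k] + dist[k][j]). The final matrix gives, for each (i, j), the minimum total weight of any directed path from i to j (possibly empty when i = j).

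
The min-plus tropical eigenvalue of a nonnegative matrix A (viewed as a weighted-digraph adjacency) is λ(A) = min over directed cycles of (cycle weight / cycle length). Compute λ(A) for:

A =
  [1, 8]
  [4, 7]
λ(A) = 1

Enumerate directed cycles and compute their means (weight / length). Sample:
  cycle 0 → 0: weight = 1, length = 1, mean = 1/1 ≈ 1.000
  cycle 1 → 1: weight = 7, length = 1, mean = 7/1 ≈ 7.000
  cycle 0 → 1 → 0: weight = 12, length = 2, mean = 12/2 ≈ 6.000
  cycle 1 → 0 → 1: weight = 12, length = 2, mean = 12/2 ≈ 6.000
Minimum mean = 1.000, attained e.g. along the cycle 0 → 0 with weight 1 and length 1. So λ(A) = 1/1 = 1.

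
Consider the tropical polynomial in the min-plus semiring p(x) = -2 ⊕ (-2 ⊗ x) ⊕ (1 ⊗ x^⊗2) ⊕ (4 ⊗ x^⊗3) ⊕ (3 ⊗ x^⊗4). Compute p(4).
p(4) = -2

A tropical monomial a ⊗ x^⊗i evaluates to a + i · x. Evaluating each term at x = 4:
  Term 0 contributes -2 + 0 · 4 = -2
  Term 1 contributes -2 + 1 · 4 = 2
  Term 2 contributes 1 + 2 · 4 = 9
  Term 3 contributes 4 + 3 · 4 = 16
  Term 4 contributes 3 + 4 · 4 = 19
p(4) = ⊕ of these = min[-2, 2, 9, 16, 19] = -2.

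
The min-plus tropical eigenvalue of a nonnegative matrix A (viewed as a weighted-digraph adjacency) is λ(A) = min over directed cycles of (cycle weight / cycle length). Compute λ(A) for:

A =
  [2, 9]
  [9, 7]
λ(A) = 2

Enumerate directed cycles and compute their means (weight / length). Sample:
  cycle 0 → 0: weight = 2, length = 1, mean = 2/1 ≈ 2.000
  cycle 1 → 1: weight = 7, length = 1, mean = 7/1 ≈ 7.000
  cycle 0 → 1 → 0: weight = 18, length = 2, mean = 18/2 ≈ 9.000
  cycle 1 → 0 → 1: weight = 18, length = 2, mean = 18/2 ≈ 9.000
Minimum mean = 2.000, attained e.g. along the cycle 0 → 0 with weight 2 and length 1. So λ(A) = 2/1 = 2.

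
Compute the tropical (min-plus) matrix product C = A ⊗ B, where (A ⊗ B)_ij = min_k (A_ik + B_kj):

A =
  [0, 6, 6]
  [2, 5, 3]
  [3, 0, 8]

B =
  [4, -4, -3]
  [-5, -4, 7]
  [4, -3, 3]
A ⊗ B =
  [1, -4, -3]
  [0, -2, -1]
  [-5, -4, 0]

Apply the min-plus product entry-by-entry:
  C[0][0] = min over k of (A[0][0] + B[0][0] = 0 + 4 = 4, A[0][1] + B[1][0] = 6 + -5 = 1, A[0][2] + B[2][0] = 6 + 4 = 10) = 1 (attained at k = 1)
  C[0][1] = min over k of (A[0][0] + B[0][1] = 0 + -4 = -4, A[0][1] + B[1][1] = 6 + -4 = 2, A[0][2] + B[2][1] = 6 + -3 = 3) = -4 (attained at k = 0)
  C[0][2] = min over k of (A[0][0] + B[0][2] = 0 + -3 = -3, A[0][1] + B[1][2] = 6 + 7 = 13, A[0][2] + B[2][2] = 6 + 3 = 9) = -3 (attained at k = 0)
  C[1][0] = min over k of (A[1][0] + B[0][0] = 2 + 4 = 6, A[1][1] + B[1][0] = 5 + -5 = 0, A[1][2] + B[2][0] = 3 + 4 = 7) = 0 (attained at k = 1)
  C[1][1] = min over k of (A[1][0] + B[0][1] = 2 + -4 = -2, A[1][1] + B[1][1] = 5 + -4 = 1, A[1][2] + B[2][1] = 3 + -3 = 0) = -2 (attained at k = 0)
  C[1][2] = min over k of (A[1][0] + B[0][2] = 2 + -3 = -1, A[1][1] + B[1][2] = 5 + 7 = 12, A[1][2] + B[2][2] = 3 + 3 = 6) = -1 (attained at k = 0)
  C[2][0] = min over k of (A[2][0] + B[0][0] = 3 + 4 = 7, A[2][1] + B[1][0] = 0 + -5 = -5, A[2][2] + B[2][0] = 8 + 4 = 12) = -5 (attained at k = 1)
  C[2][1] = min over k of (A[2][0] + B[0][1] = 3 + -4 = -1, A[2][1] + B[1][1] = 0 + -4 = -4, A[2][2] + B[2][1] = 8 + -3 = 5) = -4 (attained at k = 1)
  C[2][2] = min over k of (A[2][0] + B[0][2] = 3 + -3 = 0, A[2][1] + B[1][2] = 0 + 7 = 7, A[2][2] + B[2][2] = 8 + 3 = 11) = 0 (attained at k = 0)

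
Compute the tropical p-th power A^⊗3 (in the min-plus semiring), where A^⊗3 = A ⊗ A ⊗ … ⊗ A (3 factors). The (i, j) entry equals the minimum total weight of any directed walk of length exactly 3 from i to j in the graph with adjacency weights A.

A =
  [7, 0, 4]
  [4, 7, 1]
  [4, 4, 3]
A^⊗3 =
  [5, 4, 4]
  [8, 5, 5]
  [8, 7, 5]

Each entry (A^⊗3)_ij equals the minimum over all length-3 walks i = v_0 → v_1 → … → v_3 = j of Σ_t A[v_t][v_{t+1}]. For example, for (i, j) = (0, 2) we minimise over 9 possible intermediate vertex sequences; the minimum is 4, attained along the walk 0 → 1 → 2 → 2.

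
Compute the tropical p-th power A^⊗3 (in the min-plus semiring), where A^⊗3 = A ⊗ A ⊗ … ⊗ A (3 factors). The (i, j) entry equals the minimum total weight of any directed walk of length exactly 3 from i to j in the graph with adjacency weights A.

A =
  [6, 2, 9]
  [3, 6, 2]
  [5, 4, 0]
A^⊗3 =
  [9, 7, 4]
  [7, 6, 2]
  [5, 4, 0]

Each entry (A^⊗3)_ij equals the minimum over all length-3 walks i = v_0 → v_1 → … → v_3 = j of Σ_t A[v_t][v_{t+1}]. For example, for (i, j) = (0, 2) we minimise over 9 possible intermediate vertex sequences; the minimum is 4, attained along the walk 0 → 1 → 2 → 2.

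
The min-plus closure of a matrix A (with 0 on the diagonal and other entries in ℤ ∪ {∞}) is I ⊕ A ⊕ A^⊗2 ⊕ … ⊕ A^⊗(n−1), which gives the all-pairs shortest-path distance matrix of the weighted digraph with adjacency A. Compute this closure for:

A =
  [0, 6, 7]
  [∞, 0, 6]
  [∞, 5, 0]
Closure =
  [0, 6, 7]
  [∞, 0, 6]
  [∞, 5, 0]

This is the Floyd-Warshall all-pairs shortest-path computation. For each intermediate vertex k = 0, 1, …, 2, update dist[i][j] ← min(dist[i][j], dist[i][k] + dist[k][j]). The final matrix gives, for each (i, j), the minimum total weight of any directed path from i to j (possibly empty when i = j).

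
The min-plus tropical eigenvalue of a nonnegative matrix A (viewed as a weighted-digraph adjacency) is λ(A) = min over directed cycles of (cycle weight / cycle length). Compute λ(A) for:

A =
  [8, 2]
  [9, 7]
λ(A) = 11/2

Enumerate directed cycles and compute their means (weight / length). Sample:
  cycle 0 → 0: weight = 8, length = 1, mean = 8/1 ≈ 8.000
  cycle 1 → 1: weight = 7, length = 1, mean = 7/1 ≈ 7.000
  cycle 0 → 1 → 0: weight = 11, length = 2, mean = 11/2 ≈ 5.500
  cycle 1 → 0 → 1: weight = 11, length = 2, mean = 11/2 ≈ 5.500
Minimum mean = 5.500, attained e.g. along the cycle 0 → 1 → 0 with weight 11 and length 2. So λ(A) = 11/2 = 11/2.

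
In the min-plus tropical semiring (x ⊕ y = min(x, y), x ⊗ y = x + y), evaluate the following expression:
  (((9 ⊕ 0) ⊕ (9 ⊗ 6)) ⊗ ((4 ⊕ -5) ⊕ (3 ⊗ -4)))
(((9 ⊕ 0) ⊕ (9 ⊗ 6)) ⊗ ((4 ⊕ -5) ⊕ (3 ⊗ -4))) = -5

Expand innermost to outermost. Recall ⊕ takes the minimum of its arguments and ⊗ takes their sum. Working out the expression (((9 ⊕ 0) ⊕ (9 ⊗ 6)) ⊗ ((4 ⊕ -5) ⊕ (3 ⊗ -4))) gives -5.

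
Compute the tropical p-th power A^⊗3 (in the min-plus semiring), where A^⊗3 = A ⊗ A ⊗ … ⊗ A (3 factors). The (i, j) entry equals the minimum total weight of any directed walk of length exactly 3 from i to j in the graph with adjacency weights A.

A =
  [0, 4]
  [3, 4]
A^⊗3 =
  [0, 4]
  [3, 7]

Each entry (A^⊗3)_ij equals the minimum over all length-3 walks i = v_0 → v_1 → … → v_3 = j of Σ_t A[v_t][v_{t+1}]. For example, for (i, j) = (0, 1) we minimise over 4 possible intermediate vertex sequences; the minimum is 4, attained along the walk 0 → 0 → 0 → 1.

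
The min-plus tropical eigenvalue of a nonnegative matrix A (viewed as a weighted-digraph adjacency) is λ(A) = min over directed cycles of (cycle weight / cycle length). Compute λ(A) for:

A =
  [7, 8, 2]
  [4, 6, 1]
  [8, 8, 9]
λ(A) = 9/2

Enumerate directed cycles and compute their means (weight / length). Sample:
  cycle 0 → 0: weight = 7, length = 1, mean = 7/1 ≈ 7.000
  cycle 1 → 1: weight = 6, length = 1, mean = 6/1 ≈ 6.000
  cycle 2 → 2: weight = 9, length = 1, mean = 9/1 ≈ 9.000
  cycle 0 → 1 → 0: weight = 12, length = 2, mean = 12/2 ≈ 6.000
  cycle 0 → 2 → 0: weight = 10, length = 2, mean = 10/2 ≈ 5.000
  cycle 1 → 0 → 1: weight = 12, length = 2, mean = 12/2 ≈ 6.000
Minimum mean = 4.500, attained e.g. along the cycle 1 → 2 → 1 with weight 9 and length 2. So λ(A) = 9/2 = 9/2.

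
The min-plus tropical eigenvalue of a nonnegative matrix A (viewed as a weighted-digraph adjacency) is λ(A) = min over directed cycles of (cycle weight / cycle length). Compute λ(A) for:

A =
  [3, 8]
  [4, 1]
λ(A) = 1

Enumerate directed cycles and compute their means (weight / length). Sample:
  cycle 0 → 0: weight = 3, length = 1, mean = 3/1 ≈ 3.000
  cycle 1 → 1: weight = 1, length = 1, mean = 1/1 ≈ 1.000
  cycle 0 → 1 → 0: weight = 12, length = 2, mean = 12/2 ≈ 6.000
  cycle 1 → 0 → 1: weight = 12, length = 2, mean = 12/2 ≈ 6.000
Minimum mean = 1.000, attained e.g. along the cycle 1 → 1 with weight 1 and length 1. So λ(A) = 1/1 = 1.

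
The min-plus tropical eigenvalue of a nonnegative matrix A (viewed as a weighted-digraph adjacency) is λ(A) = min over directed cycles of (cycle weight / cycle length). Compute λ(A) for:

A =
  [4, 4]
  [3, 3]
λ(A) = 3

Enumerate directed cycles and compute their means (weight / length). Sample:
  cycle 0 → 0: weight = 4, length = 1, mean = 4/1 ≈ 4.000
  cycle 1 → 1: weight = 3, length = 1, mean = 3/1 ≈ 3.000
  cycle 0 → 1 → 0: weight = 7, length = 2, mean = 7/2 ≈ 3.500
  cycle 1 → 0 → 1: weight = 7, length = 2, mean = 7/2 ≈ 3.500
Minimum mean = 3.000, attained e.g. along the cycle 1 → 1 with weight 3 and length 1. So λ(A) = 3/1 = 3.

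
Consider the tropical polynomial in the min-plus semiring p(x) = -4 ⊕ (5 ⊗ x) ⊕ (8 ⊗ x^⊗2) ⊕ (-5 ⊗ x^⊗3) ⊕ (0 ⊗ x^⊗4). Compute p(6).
p(6) = -4

A tropical monomial a ⊗ x^⊗i evaluates to a + i · x. Evaluating each term at x = 6:
  Term 0 contributes -4 + 0 · 6 = -4
  Term 1 contributes 5 + 1 · 6 = 11
  Term 2 contributes 8 + 2 · 6 = 20
  Term 3 contributes -5 + 3 · 6 = 13
  Term 4 contributes 0 + 4 · 6 = 24
p(6) = ⊕ of these = min[-4, 11, 20, 13, 24] = -4.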